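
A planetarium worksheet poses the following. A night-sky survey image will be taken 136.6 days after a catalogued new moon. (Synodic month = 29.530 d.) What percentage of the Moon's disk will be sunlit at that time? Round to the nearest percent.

85%

136.6/29.530 = 4.626 lunations, so 4 complete cycles and 18.48 d into the next.
Phase angle: θ = 360°·(18.48 d)/(29.530 d) = 225.3°.
With cos θ = (-0.704), the lit fraction is (1 − (-0.704))/2 ≈ 0.852, so 85%.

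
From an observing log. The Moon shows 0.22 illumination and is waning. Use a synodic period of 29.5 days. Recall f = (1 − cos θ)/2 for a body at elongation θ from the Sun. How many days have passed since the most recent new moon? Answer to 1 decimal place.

Invert f = (1 − cos θ)/2 to get cos θ = 1 − 2(0.22) = 0.560, hence θ₀ = arccos 0.560 = 55.9°.
Since the Moon is past full (waning), take the reflex angle: θ = 360° − 55.9° = 304.1°.
That fraction of the synodic month is 304.1/360 × 29.5 d ≈ 24.92 d.

24.9 days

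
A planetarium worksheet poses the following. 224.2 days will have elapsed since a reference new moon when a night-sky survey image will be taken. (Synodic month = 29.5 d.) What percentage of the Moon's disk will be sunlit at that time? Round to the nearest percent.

224.2/29.5 = 7.600 lunations, so 7 complete cycles and 17.70 d into the next.
Phase angle: θ = 360°·(17.70 d)/(29.5 d) = 216.0°.
With cos θ = (-0.809), the lit fraction is (1 − (-0.809))/2 ≈ 0.905, so 90%.

90%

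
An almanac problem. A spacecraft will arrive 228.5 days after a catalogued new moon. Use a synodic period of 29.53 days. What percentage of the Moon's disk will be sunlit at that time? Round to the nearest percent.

54%

228.5/29.53 = 7.738 lunations, so 7 complete cycles and 21.79 d into the next.
Elongation θ = 360° × 21.79/29.53 ≈ 265.6°.
cos 265.6° = (-0.076), so f = (1 − (-0.076))/2 = 0.538, so 54%.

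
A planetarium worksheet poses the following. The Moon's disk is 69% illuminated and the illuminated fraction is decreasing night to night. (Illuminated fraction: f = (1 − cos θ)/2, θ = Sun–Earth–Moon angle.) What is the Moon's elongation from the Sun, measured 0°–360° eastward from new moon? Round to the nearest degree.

248°

From f = (1 − cos θ)/2: cos θ = 1 − 2×0.69 = -0.380; arccos → 112.3°.
A waning Moon lies in 180°–360°, so θ = 360° − 112.3° = 247.7°.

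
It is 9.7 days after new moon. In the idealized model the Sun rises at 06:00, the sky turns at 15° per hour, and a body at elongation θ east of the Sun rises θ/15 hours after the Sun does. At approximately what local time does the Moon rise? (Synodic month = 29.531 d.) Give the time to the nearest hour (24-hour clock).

14:00

Elongation θ = 360° × 9.7/29.531 ≈ 118.2°.
At 15° of sky rotation per hour, 118.2° corresponds to a 7.88 h lag.
06:00 + 7.88 h ≈ 13:53 → 14:00 to the nearest hour.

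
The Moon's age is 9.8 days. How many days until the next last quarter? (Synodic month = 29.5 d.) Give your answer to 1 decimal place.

Last quarter is 0.75 of the way through the cycle: age 0.75 × 29.5 = 22.125 d.
That is 22.125 − 9.8 = 12.325 days ahead.

12.3 days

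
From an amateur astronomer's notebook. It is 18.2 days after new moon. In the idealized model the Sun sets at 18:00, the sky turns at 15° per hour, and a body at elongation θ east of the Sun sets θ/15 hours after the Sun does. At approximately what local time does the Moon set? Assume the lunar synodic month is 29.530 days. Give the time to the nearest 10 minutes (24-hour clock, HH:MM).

08:50

The Moon has covered 18.2/29.530 of its cycle, so θ ≈ 360° × 18.2/29.530 = 221.9°.
Delay after the Sun = 221.9° / (15°/h) ≈ 14.79 h.
18:00 + 14.792 h ≈ 08:48 → 08:50 to the nearest ten minutes.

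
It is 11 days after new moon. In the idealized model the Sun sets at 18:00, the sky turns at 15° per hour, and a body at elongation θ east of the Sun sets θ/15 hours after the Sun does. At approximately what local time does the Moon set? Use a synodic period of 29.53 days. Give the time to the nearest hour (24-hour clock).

03:00

Phase angle: θ = 360°·(11 d)/(29.53 d) = 134.1°.
At 15° of sky rotation per hour, 134.1° corresponds to a 8.94 h lag.
18:00 + 8.94 h ≈ 02:56 → 03:00 to the nearest hour.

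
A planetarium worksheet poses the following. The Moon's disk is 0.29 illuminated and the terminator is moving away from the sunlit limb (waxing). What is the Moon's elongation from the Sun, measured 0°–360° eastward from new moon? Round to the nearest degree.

65°

From f = (1 − cos θ)/2: cos θ = 1 − 2×0.29 = 0.420; arccos → 65.2°.
Before full moon the principal value applies: θ = 65.2°.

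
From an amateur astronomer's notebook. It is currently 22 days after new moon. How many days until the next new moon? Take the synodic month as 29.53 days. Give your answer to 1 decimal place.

7.5 days

The next new moon completes the synodic month: 29.53 − 22 = 7.530 days.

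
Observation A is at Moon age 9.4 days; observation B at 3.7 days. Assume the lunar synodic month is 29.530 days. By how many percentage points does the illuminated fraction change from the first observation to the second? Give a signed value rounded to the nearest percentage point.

-56 pp

First observation: θ = 360°·9.4/29.530 = 114.6°, so f = 0.708.
Second observation: θ = 45.1°, f = 0.147.
Δf = 0.147 − 0.708 = -0.561, i.e. -56 pp.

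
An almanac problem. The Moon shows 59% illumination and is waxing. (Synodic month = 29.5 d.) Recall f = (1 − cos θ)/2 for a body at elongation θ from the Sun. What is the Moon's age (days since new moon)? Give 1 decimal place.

cos θ = 1 − 2f = -0.180, giving a principal value of 100.4°.
The Moon is waxing (0°–180°), so θ = 100.4° directly.
Age = 29.5 × 100.4°/360° ≈ 8.22 days.

8.2 days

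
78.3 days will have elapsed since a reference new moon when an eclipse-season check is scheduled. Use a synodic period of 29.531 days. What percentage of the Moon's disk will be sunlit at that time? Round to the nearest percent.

79%

78.3/29.531 = 2.651 lunations, so 2 complete cycles and 19.24 d into the next.
Elongation θ = 360° × 19.24/29.531 ≈ 234.5°.
With cos θ = (-0.580), the lit fraction is (1 − (-0.580))/2 ≈ 0.790, so 79%.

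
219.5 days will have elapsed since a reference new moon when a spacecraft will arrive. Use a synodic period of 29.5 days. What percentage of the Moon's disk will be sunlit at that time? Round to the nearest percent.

219.5/29.5 = 7.441 lunations, so 7 complete cycles and 13.00 d into the next.
Phase angle: θ = 360°·(13.00 d)/(29.5 d) = 158.6°.
Illuminated fraction = (1 − cos 158.6°)/2 = (1 − (-0.931))/2 ≈ 0.966, so 97%.

97%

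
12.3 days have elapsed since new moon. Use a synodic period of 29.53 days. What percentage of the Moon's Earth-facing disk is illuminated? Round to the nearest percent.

93%

The Moon has covered 12.3/29.53 of its cycle, so θ ≈ 360° × 12.3/29.53 = 149.9°.
Illuminated fraction = (1 − cos 149.9°)/2 = (1 − (-0.866))/2 ≈ 0.933, so 93%.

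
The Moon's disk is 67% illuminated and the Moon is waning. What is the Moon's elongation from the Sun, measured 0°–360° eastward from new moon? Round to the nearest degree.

250°

cos θ = 1 − 2f = -0.340, giving a principal value of 109.9°.
Since the Moon is past full (waning), take the reflex angle: θ = 360° − 109.9° = 250.1°.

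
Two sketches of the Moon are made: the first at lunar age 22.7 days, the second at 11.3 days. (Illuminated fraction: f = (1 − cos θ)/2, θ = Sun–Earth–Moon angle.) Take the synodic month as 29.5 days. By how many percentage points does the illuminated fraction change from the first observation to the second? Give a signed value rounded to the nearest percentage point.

First observation: θ = 360°·22.7/29.5 = 277.0°, so f = 0.439.
Second observation: θ = 137.9°, f = 0.871.
Δf = 0.871 − 0.439 = +0.432, i.e. +43 pp.

+43 percentage points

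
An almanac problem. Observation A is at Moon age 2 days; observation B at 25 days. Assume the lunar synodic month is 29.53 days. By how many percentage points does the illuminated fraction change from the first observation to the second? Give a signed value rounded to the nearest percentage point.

+17 pp

θ₁ = 360° × 2/29.53 = 24.4°, f₁ = (1 − cos θ₁)/2 = 0.045.
θ₂ = 360° × 25/29.53 = 304.8°, f₂ = (1 − cos θ₂)/2 = 0.215.
Change = f₂ − f₁ = +0.170 → +17 percentage points.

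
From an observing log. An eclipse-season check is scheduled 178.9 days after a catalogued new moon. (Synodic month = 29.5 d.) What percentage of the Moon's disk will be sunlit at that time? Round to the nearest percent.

178.9 d spans 6 complete synodic months (6 × 29.5 = 177.00 d) plus 1.90 d.
Elongation θ = 360° × 1.90/29.5 ≈ 23.2°.
Illuminated fraction = (1 − cos 23.2°)/2 = (1 − 0.919)/2 ≈ 0.040, so 4%.

4%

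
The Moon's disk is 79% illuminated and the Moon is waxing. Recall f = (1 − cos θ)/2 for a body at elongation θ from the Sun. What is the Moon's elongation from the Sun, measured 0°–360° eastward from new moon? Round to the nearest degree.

cos θ = 1 − 2f = -0.580, giving a principal value of 125.5°.
The Moon is waxing (0°–180°), so θ = 125.5° directly.

125°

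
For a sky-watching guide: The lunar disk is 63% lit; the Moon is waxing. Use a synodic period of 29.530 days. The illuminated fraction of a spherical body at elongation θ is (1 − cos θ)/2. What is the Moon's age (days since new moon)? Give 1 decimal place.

8.6 days

cos θ = 1 − 2f = -0.260, giving a principal value of 105.1°.
The Moon is waxing (0°–180°), so θ = 105.1° directly.
That fraction of the synodic month is 105.1/360 × 29.530 d ≈ 8.62 d.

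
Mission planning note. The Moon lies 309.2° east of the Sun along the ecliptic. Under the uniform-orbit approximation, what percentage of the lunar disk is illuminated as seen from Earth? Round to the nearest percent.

Half-versine of 309.2°: (1 − 0.632)/2 = 0.184, i.e. 18%.

18%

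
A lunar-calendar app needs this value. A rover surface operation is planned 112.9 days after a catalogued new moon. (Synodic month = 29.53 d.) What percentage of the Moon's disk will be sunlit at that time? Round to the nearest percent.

28%

112.9 d spans 3 complete synodic months (3 × 29.53 = 88.59 d) plus 24.31 d.
The Moon has covered 24.31/29.53 of its cycle, so θ ≈ 360° × 24.31/29.53 = 296.4°.
Illuminated fraction = (1 − cos 296.4°)/2 = (1 − 0.444)/2 ≈ 0.278, so 28%.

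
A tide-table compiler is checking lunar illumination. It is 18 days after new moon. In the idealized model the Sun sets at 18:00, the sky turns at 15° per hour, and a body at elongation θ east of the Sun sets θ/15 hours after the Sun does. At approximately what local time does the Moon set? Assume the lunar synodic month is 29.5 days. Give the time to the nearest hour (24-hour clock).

09:00

Phase angle: θ = 360°·(18 d)/(29.5 d) = 219.7°.
At 15° of sky rotation per hour, 219.7° corresponds to a 14.64 h lag.
18:00 + 14.64 h ≈ 08:39 → 09:00 to the nearest hour.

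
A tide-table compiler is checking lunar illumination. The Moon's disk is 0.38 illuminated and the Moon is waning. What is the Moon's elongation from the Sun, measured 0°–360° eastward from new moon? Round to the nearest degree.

cos θ = 1 − 2f = 0.240, giving a principal value of 76.1°.
Since the Moon is past full (waning), take the reflex angle: θ = 360° − 76.1° = 283.9°.

284°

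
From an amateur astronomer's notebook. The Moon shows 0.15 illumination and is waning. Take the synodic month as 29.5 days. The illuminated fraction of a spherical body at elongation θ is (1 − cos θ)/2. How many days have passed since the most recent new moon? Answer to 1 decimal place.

From f = (1 − cos θ)/2: cos θ = 1 − 2×0.15 = 0.700; arccos → 45.6°.
Waning ⇒ past full, so θ = 360° − 45.6° = 314.4°.
At 360°/29.5 d per day, 314.4° corresponds to 25.77 days.

25.8 days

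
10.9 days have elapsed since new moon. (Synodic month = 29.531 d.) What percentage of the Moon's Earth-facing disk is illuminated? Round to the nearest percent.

84%

The Moon has covered 10.9/29.531 of its cycle, so θ ≈ 360° × 10.9/29.531 = 132.9°.
cos 132.9° = (-0.680), so f = (1 − (-0.680))/2 = 0.840, so 84%.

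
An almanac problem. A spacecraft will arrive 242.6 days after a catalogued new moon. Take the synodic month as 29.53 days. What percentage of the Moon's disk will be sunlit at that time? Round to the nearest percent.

242.6/29.53 = 8.215 lunations, so 8 complete cycles and 6.36 d into the next.
Phase angle: θ = 360°·(6.36 d)/(29.53 d) = 77.5°.
cos 77.5° = 0.216, so f = (1 − 0.216)/2 = 0.392, so 39%.

39%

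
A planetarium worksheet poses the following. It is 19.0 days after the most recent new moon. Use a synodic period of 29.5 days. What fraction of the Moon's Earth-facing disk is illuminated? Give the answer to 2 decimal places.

Elongation θ = 360° × 19.0/29.5 ≈ 231.9°.
Illuminated fraction = (1 − cos 231.9°)/2 = (1 − (-0.618))/2 ≈ 0.809.

0.81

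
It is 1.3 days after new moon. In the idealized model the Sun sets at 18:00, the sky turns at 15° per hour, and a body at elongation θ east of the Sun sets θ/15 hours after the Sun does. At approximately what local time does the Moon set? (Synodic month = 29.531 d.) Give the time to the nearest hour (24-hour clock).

Elongation θ = 360° × 1.3/29.531 ≈ 15.8°.
Delay after the Sun = 15.8° / (15°/h) ≈ 1.06 h.
18:00 + 1.06 h ≈ 19:03 → 19:00 to the nearest hour.

19:00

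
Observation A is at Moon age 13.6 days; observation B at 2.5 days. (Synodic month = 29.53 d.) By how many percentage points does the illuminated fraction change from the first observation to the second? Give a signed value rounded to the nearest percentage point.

θ₁ = 360° × 13.6/29.53 = 165.8°, f₁ = (1 − cos θ₁)/2 = 0.985.
θ₂ = 360° × 2.5/29.53 = 30.5°, f₂ = (1 − cos θ₂)/2 = 0.069.
Change = f₂ − f₁ = -0.916 → -92 percentage points.

-92 pp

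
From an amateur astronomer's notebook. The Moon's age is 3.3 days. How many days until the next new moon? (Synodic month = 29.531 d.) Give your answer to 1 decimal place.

26.2 days

The next new moon completes the synodic month: 29.531 − 3.3 = 26.231 days.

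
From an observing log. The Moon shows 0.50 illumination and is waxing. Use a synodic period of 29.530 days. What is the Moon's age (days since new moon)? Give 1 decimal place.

cos θ = 1 − 2f = 0.000, giving a principal value of 90.0°.
Before full moon the principal value applies: θ = 90.0°.
At 360°/29.530 d per day, 90.0° corresponds to 7.38 days.

7.4 days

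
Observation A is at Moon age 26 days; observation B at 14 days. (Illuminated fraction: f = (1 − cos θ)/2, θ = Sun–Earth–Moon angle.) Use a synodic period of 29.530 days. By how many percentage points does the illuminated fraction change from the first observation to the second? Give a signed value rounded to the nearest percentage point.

θ₁ = 360° × 26/29.530 = 317.0°, f₁ = (1 − cos θ₁)/2 = 0.135.
θ₂ = 360° × 14/29.530 = 170.7°, f₂ = (1 − cos θ₂)/2 = 0.993.
Change = f₂ − f₁ = +0.859 → +86 percentage points.

+86 percentage points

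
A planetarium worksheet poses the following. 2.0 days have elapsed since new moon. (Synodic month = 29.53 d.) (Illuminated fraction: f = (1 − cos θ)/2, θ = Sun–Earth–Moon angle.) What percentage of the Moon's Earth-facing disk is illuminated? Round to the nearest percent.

Phase angle: θ = 360°·(2.0 d)/(29.53 d) = 24.4°.
Illuminated fraction = (1 − cos 24.4°)/2 = (1 − 0.911)/2 ≈ 0.045, so 4%.

4%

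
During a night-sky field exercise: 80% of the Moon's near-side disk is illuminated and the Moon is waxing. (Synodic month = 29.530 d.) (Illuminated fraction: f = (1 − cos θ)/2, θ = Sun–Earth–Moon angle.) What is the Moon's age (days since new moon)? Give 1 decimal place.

From f = (1 − cos θ)/2: cos θ = 1 − 2×0.80 = -0.600; arccos → 126.9°.
The Moon is waxing (0°–180°), so θ = 126.9° directly.
At 360°/29.530 d per day, 126.9° corresponds to 10.41 days.

10.4 days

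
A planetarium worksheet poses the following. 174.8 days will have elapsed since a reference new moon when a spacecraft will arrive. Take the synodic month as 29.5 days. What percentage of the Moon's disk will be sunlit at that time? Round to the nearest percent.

174.8/29.5 = 5.925 lunations, so 5 complete cycles and 27.30 d into the next.
The Moon has covered 27.30/29.5 of its cycle, so θ ≈ 360° × 27.30/29.5 = 333.2°.
cos 333.2° = 0.892, so f = (1 − 0.892)/2 = 0.054, so 5%.

5%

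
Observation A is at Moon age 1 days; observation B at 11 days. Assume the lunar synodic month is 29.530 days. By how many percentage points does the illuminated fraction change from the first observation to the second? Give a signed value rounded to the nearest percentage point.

+84 pp

θ₁ = 360° × 1/29.530 = 12.2°, f₁ = (1 − cos θ₁)/2 = 0.011.
θ₂ = 360° × 11/29.530 = 134.1°, f₂ = (1 − cos θ₂)/2 = 0.848.
Change = f₂ − f₁ = +0.837 → +84 percentage points.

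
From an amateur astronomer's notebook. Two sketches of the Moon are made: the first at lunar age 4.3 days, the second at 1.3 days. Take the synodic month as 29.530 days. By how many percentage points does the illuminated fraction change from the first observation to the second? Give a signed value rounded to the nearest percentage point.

-18 percentage points

First observation: θ = 360°·4.3/29.530 = 52.4°, so f = 0.195.
Second observation: θ = 15.8°, f = 0.019.
Δf = 0.019 − 0.195 = -0.176, i.e. -18 pp.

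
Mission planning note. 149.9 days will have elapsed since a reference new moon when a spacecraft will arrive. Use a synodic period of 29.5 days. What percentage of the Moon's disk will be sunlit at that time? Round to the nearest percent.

6%

149.9 d spans 5 complete synodic months (5 × 29.5 = 147.50 d) plus 2.40 d.
Elongation θ = 360° × 2.40/29.5 ≈ 29.3°.
With cos θ = 0.872, the lit fraction is (1 − 0.872)/2 ≈ 0.064, so 6%.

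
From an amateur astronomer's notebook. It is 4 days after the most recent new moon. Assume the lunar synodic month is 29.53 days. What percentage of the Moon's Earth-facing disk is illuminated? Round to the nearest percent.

17%

Elongation θ = 360° × 4/29.53 ≈ 48.8°.
With cos θ = 0.659, the lit fraction is (1 − 0.659)/2 ≈ 0.170, so 17%.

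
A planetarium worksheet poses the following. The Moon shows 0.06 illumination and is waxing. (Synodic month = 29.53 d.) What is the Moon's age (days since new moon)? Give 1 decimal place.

2.3 days

Invert f = (1 − cos θ)/2 to get cos θ = 1 − 2(0.06) = 0.880, hence θ₀ = arccos 0.880 = 28.4°.
Before full moon the principal value applies: θ = 28.4°.
Age = 29.53 × 28.4°/360° ≈ 2.33 days.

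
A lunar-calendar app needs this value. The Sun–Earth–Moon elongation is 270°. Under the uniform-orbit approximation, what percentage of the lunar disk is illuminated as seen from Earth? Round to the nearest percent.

50%

Half-versine of 270°: (1 − (-0.000))/2 = 0.500, i.e. 50%.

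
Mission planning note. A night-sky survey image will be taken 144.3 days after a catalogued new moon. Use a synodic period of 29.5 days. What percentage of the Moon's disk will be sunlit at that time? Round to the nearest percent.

144.3 d spans 4 complete synodic months (4 × 29.5 = 118.00 d) plus 26.30 d.
Phase angle: θ = 360°·(26.30 d)/(29.5 d) = 320.9°.
With cos θ = 0.777, the lit fraction is (1 − 0.777)/2 ≈ 0.112, so 11%.

11%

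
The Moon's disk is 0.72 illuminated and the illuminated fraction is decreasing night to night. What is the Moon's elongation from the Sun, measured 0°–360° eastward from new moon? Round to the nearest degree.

From f = (1 − cos θ)/2: cos θ = 1 − 2×0.72 = -0.440; arccos → 116.1°.
Since the Moon is past full (waning), take the reflex angle: θ = 360° − 116.1° = 243.9°.

244°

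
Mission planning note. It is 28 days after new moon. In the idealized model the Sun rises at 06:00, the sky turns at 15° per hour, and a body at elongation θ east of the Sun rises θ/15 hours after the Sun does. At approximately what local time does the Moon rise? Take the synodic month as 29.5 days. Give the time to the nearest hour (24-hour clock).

Elongation θ = 360° × 28/29.5 ≈ 341.7°.
Delay after the Sun = 341.7° / (15°/h) ≈ 22.78 h.
06:00 + 22.78 h ≈ 04:47 → 05:00 to the nearest hour.

05:00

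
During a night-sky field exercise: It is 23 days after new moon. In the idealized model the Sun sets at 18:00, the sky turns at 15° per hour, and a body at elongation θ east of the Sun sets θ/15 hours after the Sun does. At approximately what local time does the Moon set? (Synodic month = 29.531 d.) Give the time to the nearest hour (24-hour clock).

13:00

Elongation θ = 360° × 23/29.531 ≈ 280.4°.
Delay after the Sun = 280.4° / (15°/h) ≈ 18.69 h.
18:00 + 18.69 h ≈ 12:42 → 13:00 to the nearest hour.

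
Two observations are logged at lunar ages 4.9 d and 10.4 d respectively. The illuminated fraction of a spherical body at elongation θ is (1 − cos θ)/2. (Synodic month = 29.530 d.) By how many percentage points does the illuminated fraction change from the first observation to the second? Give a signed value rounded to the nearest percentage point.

+55 pp

θ₁ = 360° × 4.9/29.530 = 59.7°, f₁ = (1 − cos θ₁)/2 = 0.248.
θ₂ = 360° × 10.4/29.530 = 126.8°, f₂ = (1 − cos θ₂)/2 = 0.799.
Change = f₂ − f₁ = +0.551 → +55 percentage points.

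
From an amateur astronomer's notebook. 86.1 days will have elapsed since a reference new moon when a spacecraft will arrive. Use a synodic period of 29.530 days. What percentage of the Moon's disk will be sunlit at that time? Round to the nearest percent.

7%

86.1 d spans 2 complete synodic months (2 × 29.530 = 59.06 d) plus 27.04 d.
Elongation θ = 360° × 27.04/29.530 ≈ 329.6°.
Illuminated fraction = (1 − cos 329.6°)/2 = (1 − 0.863)/2 ≈ 0.069, so 7%.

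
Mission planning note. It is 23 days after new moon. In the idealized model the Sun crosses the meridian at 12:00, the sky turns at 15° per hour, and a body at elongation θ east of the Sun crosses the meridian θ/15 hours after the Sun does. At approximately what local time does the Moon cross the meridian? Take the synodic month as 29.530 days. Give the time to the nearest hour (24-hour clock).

The Moon has covered 23/29.530 of its cycle, so θ ≈ 360° × 23/29.530 = 280.4°.
Delay after the Sun = 280.4° / (15°/h) ≈ 18.69 h.
12:00 + 18.69 h ≈ 06:42 → 07:00 to the nearest hour.

07:00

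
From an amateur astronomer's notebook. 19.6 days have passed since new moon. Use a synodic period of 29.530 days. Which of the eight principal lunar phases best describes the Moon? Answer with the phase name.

waning gibbous

At 19.6/29.530 of the cycle, θ ≈ 239° — the waning gibbous range.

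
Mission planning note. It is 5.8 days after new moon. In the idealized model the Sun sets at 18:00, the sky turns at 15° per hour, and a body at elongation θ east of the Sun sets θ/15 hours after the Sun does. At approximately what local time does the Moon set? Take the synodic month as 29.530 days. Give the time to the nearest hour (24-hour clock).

23:00

The Moon has covered 5.8/29.530 of its cycle, so θ ≈ 360° × 5.8/29.530 = 70.7°.
The Moon trails the Sun by θ/15 = 70.7/15 ≈ 4.71 hours.
18:00 + 4.71 h ≈ 22:43 → 23:00 to the nearest hour.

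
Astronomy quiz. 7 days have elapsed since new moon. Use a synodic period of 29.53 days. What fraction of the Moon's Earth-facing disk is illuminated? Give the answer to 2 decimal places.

Elongation θ = 360° × 7/29.53 ≈ 85.3°.
cos 85.3° = 0.081, so f = (1 − 0.081)/2 = 0.459.

0.46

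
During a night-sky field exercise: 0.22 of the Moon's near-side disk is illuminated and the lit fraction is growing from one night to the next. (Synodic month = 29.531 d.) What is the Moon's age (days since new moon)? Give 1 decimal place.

4.6 days

Invert f = (1 − cos θ)/2 to get cos θ = 1 − 2(0.22) = 0.560, hence θ₀ = arccos 0.560 = 55.9°.
The Moon is waxing (0°–180°), so θ = 55.9° directly.
At 360°/29.531 d per day, 55.9° corresponds to 4.59 days.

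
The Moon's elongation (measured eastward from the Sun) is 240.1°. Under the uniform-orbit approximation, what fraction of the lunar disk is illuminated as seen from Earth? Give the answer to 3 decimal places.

Half-versine of 240.1°: (1 − (-0.498))/2 = 0.749.

0.749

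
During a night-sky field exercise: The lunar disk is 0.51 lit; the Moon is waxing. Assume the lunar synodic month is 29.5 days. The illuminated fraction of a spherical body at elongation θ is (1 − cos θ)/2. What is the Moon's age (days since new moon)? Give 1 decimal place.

7.5 days

From f = (1 − cos θ)/2: cos θ = 1 − 2×0.51 = -0.020; arccos → 91.1°.
Waxing ⇒ before full, so θ = 91.1°.
At 360°/29.5 d per day, 91.1° corresponds to 7.47 days.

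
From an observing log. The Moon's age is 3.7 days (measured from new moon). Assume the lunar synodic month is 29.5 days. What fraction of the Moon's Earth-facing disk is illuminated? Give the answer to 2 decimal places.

Elongation θ = 360° × 3.7/29.5 ≈ 45.2°.
cos 45.2° = 0.705, so f = (1 − 0.705)/2 = 0.147.

0.15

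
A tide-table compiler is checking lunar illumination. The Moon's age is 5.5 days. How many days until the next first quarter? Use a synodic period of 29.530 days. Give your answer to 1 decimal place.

1.9 days

First quarter occurs at elongation 90°, i.e. at age 29.530 × 90/360 = 7.383 d.
That is 7.383 − 5.5 = 1.883 days ahead.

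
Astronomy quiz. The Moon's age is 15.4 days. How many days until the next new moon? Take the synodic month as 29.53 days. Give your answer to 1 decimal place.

The next new moon completes the synodic month: 29.53 − 15.4 = 14.130 days.

14.1 days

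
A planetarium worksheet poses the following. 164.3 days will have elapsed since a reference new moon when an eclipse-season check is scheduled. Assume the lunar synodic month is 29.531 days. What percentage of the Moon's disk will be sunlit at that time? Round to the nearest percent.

96%

Reduce mod P: 164.3 − 5×29.531 = 16.65 d into the current lunation.
Elongation θ = 360° × 16.65/29.531 ≈ 202.9°.
With cos θ = (-0.921), the lit fraction is (1 − (-0.921))/2 ≈ 0.961, so 96%.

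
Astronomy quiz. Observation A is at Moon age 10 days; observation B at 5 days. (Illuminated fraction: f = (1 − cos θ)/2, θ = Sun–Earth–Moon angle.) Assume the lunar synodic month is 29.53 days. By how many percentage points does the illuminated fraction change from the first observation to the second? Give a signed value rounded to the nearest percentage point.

-51 percentage points

First observation: θ = 360°·10/29.53 = 121.9°, so f = 0.764.
Second observation: θ = 61.0°, f = 0.257.
Δf = 0.257 − 0.764 = -0.507, i.e. -51 pp.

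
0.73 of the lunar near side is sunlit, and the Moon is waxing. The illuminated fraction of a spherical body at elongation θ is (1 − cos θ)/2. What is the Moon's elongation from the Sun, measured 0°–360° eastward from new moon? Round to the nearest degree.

Invert f = (1 − cos θ)/2 to get cos θ = 1 − 2(0.73) = -0.460, hence θ₀ = arccos -0.460 = 117.4°.
Before full moon the principal value applies: θ = 117.4°.

117°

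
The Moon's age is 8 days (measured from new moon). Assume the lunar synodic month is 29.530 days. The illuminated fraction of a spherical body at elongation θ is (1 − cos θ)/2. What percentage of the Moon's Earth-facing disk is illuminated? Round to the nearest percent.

The Moon has covered 8/29.530 of its cycle, so θ ≈ 360° × 8/29.530 = 97.5°.
With cos θ = (-0.131), the lit fraction is (1 − (-0.131))/2 ≈ 0.566, so 57%.

57%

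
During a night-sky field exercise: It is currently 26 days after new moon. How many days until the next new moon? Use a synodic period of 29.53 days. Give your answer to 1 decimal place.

3.5 days

One full lunation from the last new moon is 29.53 d; remaining = 29.53 − 26 = 3.530 d.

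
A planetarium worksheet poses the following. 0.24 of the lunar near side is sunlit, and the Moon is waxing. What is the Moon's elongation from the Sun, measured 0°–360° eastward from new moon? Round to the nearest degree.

From f = (1 − cos θ)/2: cos θ = 1 − 2×0.24 = 0.520; arccos → 58.7°.
The Moon is waxing (0°–180°), so θ = 58.7° directly.

59°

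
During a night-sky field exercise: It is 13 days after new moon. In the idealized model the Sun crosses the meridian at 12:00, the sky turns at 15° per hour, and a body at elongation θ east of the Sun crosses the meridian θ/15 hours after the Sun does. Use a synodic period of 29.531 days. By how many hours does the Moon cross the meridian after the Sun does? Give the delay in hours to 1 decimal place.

The Moon has covered 13/29.531 of its cycle, so θ ≈ 360° × 13/29.531 = 158.5°.
Delay after the Sun = 158.5° / (15°/h) ≈ 10.57 h.
So the Moon crosses the meridian 10.57 h after the Sun.

10.6 h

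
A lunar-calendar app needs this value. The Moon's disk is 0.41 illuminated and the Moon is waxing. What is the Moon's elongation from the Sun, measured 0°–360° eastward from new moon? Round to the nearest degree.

80°

Invert f = (1 − cos θ)/2 to get cos θ = 1 − 2(0.41) = 0.180, hence θ₀ = arccos 0.180 = 79.6°.
Waxing ⇒ before full, so θ = 79.6°.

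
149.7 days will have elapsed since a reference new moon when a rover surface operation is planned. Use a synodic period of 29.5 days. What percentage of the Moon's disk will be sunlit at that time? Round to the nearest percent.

Reduce mod P: 149.7 − 5×29.5 = 2.20 d into the current lunation.
Phase angle: θ = 360°·(2.20 d)/(29.5 d) = 26.8°.
cos 26.8° = 0.892, so f = (1 − 0.892)/2 = 0.054, so 5%.

5%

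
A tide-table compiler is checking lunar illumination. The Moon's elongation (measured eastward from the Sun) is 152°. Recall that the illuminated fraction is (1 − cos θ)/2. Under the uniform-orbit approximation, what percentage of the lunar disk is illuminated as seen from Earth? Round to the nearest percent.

cos 152° = (-0.883), so f = (1 − (-0.883))/2 = 0.941, i.e. 94%.

94%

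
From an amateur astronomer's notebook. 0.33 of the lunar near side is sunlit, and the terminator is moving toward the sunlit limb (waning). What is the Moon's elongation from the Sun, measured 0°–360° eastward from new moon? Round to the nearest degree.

cos θ = 1 − 2f = 0.340, giving a principal value of 70.1°.
Since the Moon is past full (waning), take the reflex angle: θ = 360° − 70.1° = 289.9°.

290°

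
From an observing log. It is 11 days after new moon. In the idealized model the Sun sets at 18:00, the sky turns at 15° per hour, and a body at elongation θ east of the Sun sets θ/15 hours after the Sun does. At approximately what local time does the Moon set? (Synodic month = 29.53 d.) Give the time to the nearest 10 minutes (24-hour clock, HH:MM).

03:00

The Moon has covered 11/29.53 of its cycle, so θ ≈ 360° × 11/29.53 = 134.1°.
At 15° of sky rotation per hour, 134.1° corresponds to a 8.94 h lag.
18:00 + 8.940 h ≈ 02:56 → 03:00 to the nearest ten minutes.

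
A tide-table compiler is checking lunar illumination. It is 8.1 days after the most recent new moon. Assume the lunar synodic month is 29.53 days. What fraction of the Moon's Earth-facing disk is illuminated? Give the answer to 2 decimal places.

The Moon has covered 8.1/29.53 of its cycle, so θ ≈ 360° × 8.1/29.53 = 98.7°.
With cos θ = (-0.152), the lit fraction is (1 − (-0.152))/2 ≈ 0.576.

0.58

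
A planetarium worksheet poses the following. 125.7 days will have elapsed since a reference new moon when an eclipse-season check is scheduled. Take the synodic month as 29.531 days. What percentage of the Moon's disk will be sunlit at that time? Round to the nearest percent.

52%

125.7/29.531 = 4.257 lunations, so 4 complete cycles and 7.58 d into the next.
Elongation θ = 360° × 7.58/29.531 ≈ 92.4°.
Illuminated fraction = (1 − cos 92.4°)/2 = (1 − (-0.041))/2 ≈ 0.521, so 52%.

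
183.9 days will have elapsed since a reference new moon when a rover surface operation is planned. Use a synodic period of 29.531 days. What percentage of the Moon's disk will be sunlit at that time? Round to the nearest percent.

183.9/29.531 = 6.227 lunations, so 6 complete cycles and 6.71 d into the next.
The Moon has covered 6.71/29.531 of its cycle, so θ ≈ 360° × 6.71/29.531 = 81.8°.
cos 81.8° = 0.142, so f = (1 − 0.142)/2 = 0.429, so 43%.

43%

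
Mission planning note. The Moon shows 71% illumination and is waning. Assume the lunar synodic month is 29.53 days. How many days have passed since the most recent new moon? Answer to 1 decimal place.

20.1 days

From f = (1 − cos θ)/2: cos θ = 1 − 2×0.71 = -0.420; arccos → 114.8°.
A waning Moon lies in 180°–360°, so θ = 360° − 114.8° = 245.2°.
That fraction of the synodic month is 245.2/360 × 29.53 d ≈ 20.11 d.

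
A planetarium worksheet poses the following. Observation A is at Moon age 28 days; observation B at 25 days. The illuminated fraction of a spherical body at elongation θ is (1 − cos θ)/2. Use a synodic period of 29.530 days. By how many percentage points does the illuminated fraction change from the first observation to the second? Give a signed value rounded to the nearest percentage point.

+19 pp

θ₁ = 360° × 28/29.530 = 341.3°, f₁ = (1 − cos θ₁)/2 = 0.026.
θ₂ = 360° × 25/29.530 = 304.8°, f₂ = (1 − cos θ₂)/2 = 0.215.
Change = f₂ − f₁ = +0.189 → +19 percentage points.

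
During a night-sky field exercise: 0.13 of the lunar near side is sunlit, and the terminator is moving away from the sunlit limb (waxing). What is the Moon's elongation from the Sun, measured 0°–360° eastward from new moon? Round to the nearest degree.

42°

From f = (1 − cos θ)/2: cos θ = 1 − 2×0.13 = 0.740; arccos → 42.3°.
The Moon is waxing (0°–180°), so θ = 42.3° directly.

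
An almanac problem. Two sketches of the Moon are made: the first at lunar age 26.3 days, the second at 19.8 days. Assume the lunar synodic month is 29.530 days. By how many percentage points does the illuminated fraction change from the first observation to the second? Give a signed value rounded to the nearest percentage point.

+63 pp

θ₁ = 360° × 26.3/29.530 = 320.6°, f₁ = (1 − cos θ₁)/2 = 0.114.
θ₂ = 360° × 19.8/29.530 = 241.4°, f₂ = (1 − cos θ₂)/2 = 0.739.
Change = f₂ − f₁ = +0.626 → +63 percentage points.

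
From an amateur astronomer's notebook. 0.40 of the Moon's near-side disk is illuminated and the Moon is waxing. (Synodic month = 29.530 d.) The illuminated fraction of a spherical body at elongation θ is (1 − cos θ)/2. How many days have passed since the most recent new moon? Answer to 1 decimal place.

6.4 days

From f = (1 − cos θ)/2: cos θ = 1 − 2×0.40 = 0.200; arccos → 78.5°.
Before full moon the principal value applies: θ = 78.5°.
At 360°/29.530 d per day, 78.5° corresponds to 6.44 days.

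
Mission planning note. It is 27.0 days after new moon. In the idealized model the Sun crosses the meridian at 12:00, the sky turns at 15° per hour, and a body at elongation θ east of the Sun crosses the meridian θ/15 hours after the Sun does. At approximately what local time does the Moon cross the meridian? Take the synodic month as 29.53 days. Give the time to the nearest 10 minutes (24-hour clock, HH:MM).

10:00

The Moon has covered 27.0/29.53 of its cycle, so θ ≈ 360° × 27.0/29.53 = 329.2°.
At 15° of sky rotation per hour, 329.2° corresponds to a 21.94 h lag.
12:00 + 21.944 h ≈ 09:57 → 10:00 to the nearest ten minutes.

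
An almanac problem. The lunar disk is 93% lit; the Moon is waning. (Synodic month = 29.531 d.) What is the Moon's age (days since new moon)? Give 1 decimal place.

From f = (1 − cos θ)/2: cos θ = 1 − 2×0.93 = -0.860; arccos → 149.3°.
A waning Moon lies in 180°–360°, so θ = 360° − 149.3° = 210.7°.
Age = 29.531 × 210.7°/360° ≈ 17.28 days.

17.3 days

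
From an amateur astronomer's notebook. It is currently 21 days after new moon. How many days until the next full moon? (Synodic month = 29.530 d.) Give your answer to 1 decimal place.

Full moon is 0.5 of the way through the cycle: age 0.5 × 29.530 = 14.765 d.
Already past this cycle's full moon; the next is at 14.765 + 29.530 = 44.295 d, so 44.295 − 21 = 23.295 days.

23.3 days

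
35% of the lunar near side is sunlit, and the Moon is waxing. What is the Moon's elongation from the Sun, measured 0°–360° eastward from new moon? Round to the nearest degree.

cos θ = 1 − 2f = 0.300, giving a principal value of 72.5°.
Waxing ⇒ before full, so θ = 72.5°.

73°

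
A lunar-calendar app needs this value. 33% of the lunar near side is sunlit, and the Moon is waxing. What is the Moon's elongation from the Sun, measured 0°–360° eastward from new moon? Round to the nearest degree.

From f = (1 − cos θ)/2: cos θ = 1 − 2×0.33 = 0.340; arccos → 70.1°.
Before full moon the principal value applies: θ = 70.1°.

70°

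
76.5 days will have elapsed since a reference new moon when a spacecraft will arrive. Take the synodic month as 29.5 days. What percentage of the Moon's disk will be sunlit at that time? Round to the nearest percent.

92%

Reduce mod P: 76.5 − 2×29.5 = 17.50 d into the current lunation.
The Moon has covered 17.50/29.5 of its cycle, so θ ≈ 360° × 17.50/29.5 = 213.6°.
cos 213.6° = (-0.833), so f = (1 − (-0.833))/2 = 0.917, so 92%.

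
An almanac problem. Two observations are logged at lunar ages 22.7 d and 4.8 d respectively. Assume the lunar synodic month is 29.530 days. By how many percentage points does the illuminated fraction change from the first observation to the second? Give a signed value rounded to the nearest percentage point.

-20 pp

First observation: θ = 360°·22.7/29.530 = 276.7°, so f = 0.441.
Second observation: θ = 58.5°, f = 0.239.
Δf = 0.239 − 0.441 = -0.202, i.e. -20 pp.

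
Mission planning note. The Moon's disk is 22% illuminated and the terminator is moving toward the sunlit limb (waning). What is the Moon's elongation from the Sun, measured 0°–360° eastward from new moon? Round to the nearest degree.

304°

Invert f = (1 − cos θ)/2 to get cos θ = 1 − 2(0.22) = 0.560, hence θ₀ = arccos 0.560 = 55.9°.
Since the Moon is past full (waning), take the reflex angle: θ = 360° − 55.9° = 304.1°.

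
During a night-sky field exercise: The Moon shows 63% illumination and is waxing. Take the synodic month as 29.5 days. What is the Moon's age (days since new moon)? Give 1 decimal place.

cos θ = 1 − 2f = -0.260, giving a principal value of 105.1°.
Before full moon the principal value applies: θ = 105.1°.
That fraction of the synodic month is 105.1/360 × 29.5 d ≈ 8.61 d.

8.6 days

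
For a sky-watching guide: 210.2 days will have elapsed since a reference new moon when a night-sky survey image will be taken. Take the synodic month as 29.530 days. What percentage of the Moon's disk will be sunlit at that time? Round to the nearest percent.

Reduce mod P: 210.2 − 7×29.530 = 3.49 d into the current lunation.
Elongation θ = 360° × 3.49/29.530 ≈ 42.5°.
cos 42.5° = 0.737, so f = (1 − 0.737)/2 = 0.132, so 13%.

13%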